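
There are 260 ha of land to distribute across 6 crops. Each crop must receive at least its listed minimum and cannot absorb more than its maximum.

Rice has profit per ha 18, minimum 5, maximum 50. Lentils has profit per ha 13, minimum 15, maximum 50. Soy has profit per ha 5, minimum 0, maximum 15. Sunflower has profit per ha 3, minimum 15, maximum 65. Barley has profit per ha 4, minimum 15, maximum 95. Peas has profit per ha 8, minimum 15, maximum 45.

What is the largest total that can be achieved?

Meeting every minimum uses 5+15+0+15+15+15 = 65 ha, leaving 195.
Order the crops by profit per ha: Rice 18 > Lentils 13 > Peas 8 > Soy 5 > Barley 4 > Sunflower 3.
Give Rice 45 more to hit its cap of 50 — 150 left.
Lentils: +35 to 50 (cap) — 115 left.
Peas takes 30 more to reach its cap of 45 — 85 left.
Soy takes 15 more to reach its cap of 15 — 70 left.
Barley: +70 (room for 80) → 85. Pool exhausted.
Total = 18×50 + 13×50 + 5×15 + 3×15 + 4×85 + 8×45 = 2370.

2370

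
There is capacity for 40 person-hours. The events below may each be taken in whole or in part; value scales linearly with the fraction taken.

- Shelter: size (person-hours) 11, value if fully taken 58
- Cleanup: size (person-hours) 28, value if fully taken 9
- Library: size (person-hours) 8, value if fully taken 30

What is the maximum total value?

Sort by value density: Shelter 58/11≈5.27, Library 30/8≈3.75, Cleanup 9/28≈0.321.
Take all of Shelter (11 person-hours, value 58) ; 29 person-hours left.
Take all of Library (8 person-hours, value 30) ; 21 person-hours left.
Fill the last 21 person-hours with part of Cleanup: 21/28 of it earns 6.75.
Total value = 94.75.

94.75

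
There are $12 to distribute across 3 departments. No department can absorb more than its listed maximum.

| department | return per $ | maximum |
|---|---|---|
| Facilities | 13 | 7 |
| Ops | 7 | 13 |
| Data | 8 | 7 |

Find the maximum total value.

131

Highest return per $ first: Facilities 13 > Data 8 > Ops 7.
Facilities takes 7 to reach its cap of 7 ; 5 left.
Data has room for 7 but only 5 remain, so it gets 5.
Total = 13×7 + 8×5 = 131.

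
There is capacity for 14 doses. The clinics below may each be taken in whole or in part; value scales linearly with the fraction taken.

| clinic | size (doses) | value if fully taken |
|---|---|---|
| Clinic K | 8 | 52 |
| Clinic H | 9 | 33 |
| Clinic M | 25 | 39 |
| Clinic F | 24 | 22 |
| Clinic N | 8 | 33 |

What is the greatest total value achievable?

Best value per unit of size first: Clinic K 52/8≈6.5, Clinic N 33/8≈4.12, Clinic H 33/9≈3.67, Clinic M 39/25≈1.56, Clinic F 22/24≈0.917.
Clinic K: take in full, 8 doses for value 52 → 6 left.
6 doses left: a 6/8 share of Clinic N gives 33×6/8 = 24.75.
Total value = 76.75.

76.75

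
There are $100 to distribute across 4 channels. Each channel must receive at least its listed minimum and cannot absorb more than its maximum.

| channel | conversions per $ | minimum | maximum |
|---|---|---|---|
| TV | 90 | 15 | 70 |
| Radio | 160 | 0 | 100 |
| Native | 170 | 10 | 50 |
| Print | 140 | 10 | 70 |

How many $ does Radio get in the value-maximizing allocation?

Meeting every minimum uses 15+0+10+10 = 35 $, leaving 65.
Order the channels by conversions per $: Native 170 > Radio 160 > Print 140 > TV 90.
Give Native 40 more to hit its cap of 50 — 25 left.
Radio: +25 (room for 100) → 25. Pool exhausted.

25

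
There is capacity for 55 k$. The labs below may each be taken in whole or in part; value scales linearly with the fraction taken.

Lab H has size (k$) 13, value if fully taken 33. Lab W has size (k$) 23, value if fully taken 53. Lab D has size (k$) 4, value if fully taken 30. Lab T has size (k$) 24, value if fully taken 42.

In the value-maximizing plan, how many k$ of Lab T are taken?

Sort by value density: Lab D 30/4≈7.5, Lab H 33/13≈2.54, Lab W 53/23≈2.3, Lab T 42/24≈1.75.
Take all of Lab D (4 k$, value 30) → 51 k$ left.
All 13 k$ of Lab H fit (value 33) → 38 remain.
All 23 k$ of Lab W fit (value 53) → 15 remain.
Fill the last 15 k$ with part of Lab T: 15/24 of it earns 26.25.

15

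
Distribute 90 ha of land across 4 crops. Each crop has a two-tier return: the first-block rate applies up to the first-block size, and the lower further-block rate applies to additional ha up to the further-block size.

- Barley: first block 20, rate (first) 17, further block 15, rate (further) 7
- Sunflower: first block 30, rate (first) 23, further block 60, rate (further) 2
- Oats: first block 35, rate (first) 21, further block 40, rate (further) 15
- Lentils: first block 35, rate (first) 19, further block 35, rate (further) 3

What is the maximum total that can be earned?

Rank every tier by rate: Sunflower/T1 23 > Oats/T1 21 > Lentils/T1 19 > Barley/T1 17 > Oats/T2 15 > Barley/T2 7 > Lentils/T2 3 > Sunflower/T2 2.
Sunflower T1 at 23: fill all 30 → 60 left.
Oats T1 at 21: fill all 35 → 25 left.
25 remain; put them into Lentils T1 at 19.
Total = 23×30 + 21×35 + 19×25 = 1900.

1900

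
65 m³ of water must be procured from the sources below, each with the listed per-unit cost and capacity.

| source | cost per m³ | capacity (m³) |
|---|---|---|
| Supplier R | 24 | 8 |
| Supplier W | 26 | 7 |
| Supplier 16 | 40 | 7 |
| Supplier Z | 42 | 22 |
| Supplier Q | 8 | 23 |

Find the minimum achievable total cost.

Fill from the cheapest source first.
Take 23 from Supplier Q at 8 ; need 42 more.
Supplier R (24): use full 8 ; 34 m³ to go.
Take 7 from Supplier W at 26 ; need 27 more.
Take 7 from Supplier 16 at 40 ; need 20 more.
Supplier Z (42): take the remaining 20 ; done.
Cost = 23×8 + 8×24 + 7×26 + 7×40 + 20×42 = 1678.

1678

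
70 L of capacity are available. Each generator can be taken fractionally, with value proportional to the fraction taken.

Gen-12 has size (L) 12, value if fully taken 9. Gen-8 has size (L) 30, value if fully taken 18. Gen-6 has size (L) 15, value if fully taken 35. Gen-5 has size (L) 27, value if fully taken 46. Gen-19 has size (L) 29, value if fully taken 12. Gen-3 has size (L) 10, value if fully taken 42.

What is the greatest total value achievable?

Rank by value-to-size ratio: Gen-3 42/10≈4.2, Gen-6 35/15≈2.33, Gen-5 46/27≈1.7, Gen-12 9/12≈0.75, Gen-8 18/30≈0.6, Gen-19 12/29≈0.414.
Gen-3: take in full, 10 L for value 42 — 60 left.
All 15 L of Gen-6 fit (value 35) — 45 remain.
Gen-5: take in full, 27 L for value 46 — 18 left.
Gen-12: take in full, 12 L for value 9 — 6 left.
6 L left: a 6/30 share of Gen-8 gives 18×6/30 = 3.6.
Total value = 135.6.

135.6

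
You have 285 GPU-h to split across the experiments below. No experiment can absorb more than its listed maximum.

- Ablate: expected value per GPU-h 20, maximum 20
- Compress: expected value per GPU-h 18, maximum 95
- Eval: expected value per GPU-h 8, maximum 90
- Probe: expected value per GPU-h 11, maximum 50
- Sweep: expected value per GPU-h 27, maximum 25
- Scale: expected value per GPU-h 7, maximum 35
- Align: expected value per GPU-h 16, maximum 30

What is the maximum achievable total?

4335

Highest expected value per GPU-h first: Sweep 27 > Ablate 20 > Compress 18 > Align 16 > Probe 11 > Eval 8 > Scale 7.
Give Sweep 25 to hit its cap of 25 ; 260 left.
Ablate takes 20 to reach its cap of 20 ; 240 left.
Compress takes 95 to reach its cap of 95 ; 145 left.
Align: +30 to 30 (cap) ; 115 left.
Probe: +50 to 50 (cap) ; 65 left.
Eval has room for 90 but only 65 remain, so it gets 65.
Total = 20×20 + 18×95 + 8×65 + 11×50 + 27×25 + 16×30 = 4335.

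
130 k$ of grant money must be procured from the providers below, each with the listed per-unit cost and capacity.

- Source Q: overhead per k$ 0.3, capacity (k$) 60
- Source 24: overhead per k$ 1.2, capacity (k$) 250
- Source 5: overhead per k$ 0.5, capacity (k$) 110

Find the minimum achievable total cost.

53

Use providers in increasing cost order.
Source Q at 0.3: take all 60 k$ ; 70 still needed.
Source 5 at 0.5: take 70 of its 110 ; requirement met.
Source 24: unused.
Cost = 60×0.3 + 70×0.5 = 53.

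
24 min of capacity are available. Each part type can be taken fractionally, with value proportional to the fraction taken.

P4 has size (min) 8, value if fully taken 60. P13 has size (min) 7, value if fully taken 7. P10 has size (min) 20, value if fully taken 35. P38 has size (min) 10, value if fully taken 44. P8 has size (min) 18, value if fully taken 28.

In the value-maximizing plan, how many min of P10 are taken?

Rank by value-to-size ratio: P4 60/8≈7.5, P38 44/10≈4.4, P10 35/20≈1.75, P8 28/18≈1.56, P13 7/7≈1.
Take all of P4 (8 min, value 60) ; 16 min left.
All 10 min of P38 fit (value 44) ; 6 remain.
6 min left: a 6/20 share of P10 gives 35×6/20 = 10.5.

6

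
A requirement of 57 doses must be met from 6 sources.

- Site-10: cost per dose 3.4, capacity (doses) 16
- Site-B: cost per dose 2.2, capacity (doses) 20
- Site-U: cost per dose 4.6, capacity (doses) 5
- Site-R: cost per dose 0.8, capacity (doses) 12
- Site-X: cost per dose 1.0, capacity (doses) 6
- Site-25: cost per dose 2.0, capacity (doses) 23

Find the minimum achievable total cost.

96.8

Fill from the cheapest source first.
Site-R (0.8): use full 12 → 45 doses to go.
Take 6 from Site-X at 1.0 → need 39 more.
Site-25 at 2.0: take all 23 doses → 16 still needed.
Site-B at 2.2: take 16 of its 20 → requirement met.
Site-10, Site-U: unused.
Cost = 12×0.8 + 6×1.0 + 23×2.0 + 16×2.2 = 96.8.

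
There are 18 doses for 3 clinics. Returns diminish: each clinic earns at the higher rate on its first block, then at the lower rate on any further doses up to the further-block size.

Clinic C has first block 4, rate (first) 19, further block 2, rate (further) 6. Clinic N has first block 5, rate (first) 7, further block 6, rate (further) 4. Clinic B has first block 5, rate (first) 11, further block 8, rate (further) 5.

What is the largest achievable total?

Rank every tier by rate: Clinic C/T1 19 > Clinic B/T1 11 > Clinic N/T1 7 > Clinic C/T2 6 > Clinic B/T2 5 > Clinic N/T2 4.
Fill Clinic C T1 block (4 at 19) → 14 left.
Clinic B T1 at 11: fill all 5 → 9 left.
Clinic N T1 at 7: fill all 5 → 4 left.
Fill Clinic C T2 block (2 at 6) → 2 left.
2 remain; put them into Clinic B T2 at 5.
Total = 19×4 + 11×5 + 7×5 + 6×2 + 5×2 = 188.

188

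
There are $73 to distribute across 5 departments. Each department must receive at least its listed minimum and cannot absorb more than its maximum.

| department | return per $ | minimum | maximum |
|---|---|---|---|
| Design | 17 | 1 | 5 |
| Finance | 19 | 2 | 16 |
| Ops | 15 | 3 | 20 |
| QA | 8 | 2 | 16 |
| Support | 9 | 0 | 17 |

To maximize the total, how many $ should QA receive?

Meeting every minimum uses 1+2+3+2+0 = 8 $, leaving 65.
Rank by return per $: Finance 19 > Design 17 > Ops 15 > Support 9 > QA 8.
Finance: +14 to 16 (cap) → 51 left.
Design: +4 to 5 (cap) → 47 left.
Give Ops 17 more to hit its cap of 20 → 30 left.
Give Support 17 more to hit its cap of 17 → 13 left.
QA: +13 (room for 14) → 15. Pool exhausted.

15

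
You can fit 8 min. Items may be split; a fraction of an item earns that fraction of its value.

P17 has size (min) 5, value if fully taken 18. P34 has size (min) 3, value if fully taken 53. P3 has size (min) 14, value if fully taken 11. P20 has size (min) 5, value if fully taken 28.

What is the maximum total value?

Sort by value density: P34 53/3≈17.7, P20 28/5≈5.6, P17 18/5≈3.6, P3 11/14≈0.786.
Take all of P34 (3 min, value 53) — 5 min left.
Take all of P20 (5 min, value 28) — 0 min left.
Total value = 81.

81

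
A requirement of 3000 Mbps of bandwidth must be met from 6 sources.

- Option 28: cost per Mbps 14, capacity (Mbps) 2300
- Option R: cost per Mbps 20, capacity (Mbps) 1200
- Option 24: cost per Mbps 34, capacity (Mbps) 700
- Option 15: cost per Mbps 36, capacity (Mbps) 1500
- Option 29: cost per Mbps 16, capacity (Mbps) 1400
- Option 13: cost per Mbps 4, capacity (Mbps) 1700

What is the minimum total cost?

25000

Fill from the cheapest source first.
Option 13 (4): use full 1700 ; 1300 Mbps to go.
Take 1300 from Option 28 at 14 to finish.
Option 29, Option R, Option 24, Option 15: unused.
Cost = 1700×4 + 1300×14 = 25000.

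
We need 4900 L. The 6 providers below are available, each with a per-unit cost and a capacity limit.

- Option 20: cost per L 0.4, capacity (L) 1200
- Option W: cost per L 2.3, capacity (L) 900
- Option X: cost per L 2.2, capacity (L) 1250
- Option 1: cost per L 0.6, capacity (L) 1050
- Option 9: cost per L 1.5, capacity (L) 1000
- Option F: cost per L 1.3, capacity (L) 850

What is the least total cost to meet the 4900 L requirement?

5475

Fill from the cheapest provider first.
Option 20 (0.4): use full 1200 → 3700 L to go.
Option 1 at 0.6: take all 1050 L → 2650 still needed.
Option F (1.3): use full 850 → 1800 L to go.
Take 1000 from Option 9 at 1.5 → need 800 more.
Option X (2.2): take the remaining 800 → done.
Option W: unused.
Cost = 1200×0.4 + 1050×0.6 + 850×1.3 + 1000×1.5 + 800×2.2 = 5475.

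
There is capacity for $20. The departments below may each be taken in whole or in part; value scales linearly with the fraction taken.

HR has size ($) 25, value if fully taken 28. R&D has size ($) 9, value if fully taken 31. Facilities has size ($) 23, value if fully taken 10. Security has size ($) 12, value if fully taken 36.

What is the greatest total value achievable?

64

Best value per unit of size first: R&D 31/9≈3.44, Security 36/12≈3, HR 28/25≈1.12, Facilities 10/23≈0.435.
Take all of R&D (9 $, value 31) ; 11 $ left.
Only 11 $ remain; take 11/12 of Security for value 36×11/12 = 33.
Total value = 64.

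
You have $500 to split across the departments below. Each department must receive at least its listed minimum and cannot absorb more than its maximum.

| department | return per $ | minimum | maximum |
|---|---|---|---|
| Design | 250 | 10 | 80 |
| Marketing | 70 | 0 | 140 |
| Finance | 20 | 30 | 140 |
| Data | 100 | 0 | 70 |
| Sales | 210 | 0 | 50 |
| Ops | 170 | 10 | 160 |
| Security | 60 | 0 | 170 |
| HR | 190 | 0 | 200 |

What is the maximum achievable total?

92900

Meeting every minimum uses 10+0+30+0+0+10+0+0 = 50 $, leaving 450.
Order the departments by return per $: Design 250 > Sales 210 > HR 190 > Ops 170 > Data 100 > Marketing 70 > Security 60 > Finance 20.
Give Design 70 more to hit its cap of 80 ; 380 left.
Give Sales 50 more to hit its cap of 50 ; 330 left.
HR: +200 to 200 (cap) ; 130 left.
Only 130 left; Ops takes them to reach 140.
Total = 250×80 + 20×30 + 210×50 + 170×140 + 190×200 = 92900.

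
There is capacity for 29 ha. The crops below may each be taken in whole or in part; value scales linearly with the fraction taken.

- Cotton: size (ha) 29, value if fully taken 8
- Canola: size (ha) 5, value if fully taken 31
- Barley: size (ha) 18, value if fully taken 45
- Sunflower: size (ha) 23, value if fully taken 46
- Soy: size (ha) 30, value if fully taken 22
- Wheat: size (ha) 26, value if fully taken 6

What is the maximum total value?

88

Best value per unit of size first: Canola 31/5≈6.2, Barley 45/18≈2.5, Sunflower 46/23≈2, Soy 22/30≈0.733, Cotton 8/29≈0.276, Wheat 6/26≈0.231.
Take all of Canola (5 ha, value 31) ; 24 ha left.
Take all of Barley (18 ha, value 45) ; 6 ha left.
Fill the last 6 ha with part of Sunflower: 6/23 of it earns 12.
Total value = 88.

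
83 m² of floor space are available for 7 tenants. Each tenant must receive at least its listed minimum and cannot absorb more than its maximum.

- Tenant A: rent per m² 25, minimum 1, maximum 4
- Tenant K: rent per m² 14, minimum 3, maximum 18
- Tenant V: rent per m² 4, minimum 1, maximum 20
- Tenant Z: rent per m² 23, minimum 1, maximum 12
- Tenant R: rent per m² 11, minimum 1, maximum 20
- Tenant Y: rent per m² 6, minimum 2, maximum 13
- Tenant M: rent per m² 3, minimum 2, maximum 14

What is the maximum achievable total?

988

Meeting every minimum uses 1+3+1+1+1+2+2 = 11 m², leaving 72.
Rank by rent per m²: Tenant A 25 > Tenant Z 23 > Tenant K 14 > Tenant R 11 > Tenant Y 6 > Tenant V 4 > Tenant M 3.
Tenant A: +3 to 4 (cap) — 69 left.
Tenant Z: +11 to 12 (cap) — 58 left.
Tenant K: +15 to 18 (cap) — 43 left.
Give Tenant R 19 more to hit its cap of 20 — 24 left.
Give Tenant Y 11 more to hit its cap of 13 — 13 left.
Tenant V has room for 19 more but only 13 remain, so it gets 14.
Total = 25×4 + 14×18 + 4×14 + 23×12 + 11×20 + 6×13 + 3×2 = 988.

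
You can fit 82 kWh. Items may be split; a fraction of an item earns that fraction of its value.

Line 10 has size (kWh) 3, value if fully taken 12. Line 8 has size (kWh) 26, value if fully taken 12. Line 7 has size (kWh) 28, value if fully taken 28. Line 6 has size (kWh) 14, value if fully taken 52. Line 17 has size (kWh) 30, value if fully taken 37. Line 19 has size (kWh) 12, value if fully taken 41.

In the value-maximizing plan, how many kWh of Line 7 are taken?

Best value per unit of size first: Line 10 12/3≈4, Line 6 52/14≈3.71, Line 19 41/12≈3.42, Line 17 37/30≈1.23, Line 7 28/28≈1, Line 8 12/26≈0.462.
Line 10: take in full, 3 kWh for value 12 ; 79 left.
All 14 kWh of Line 6 fit (value 52) ; 65 remain.
Line 19: take in full, 12 kWh for value 41 ; 53 left.
Line 17: take in full, 30 kWh for value 37 ; 23 left.
Only 23 kWh remain; take 23/28 of Line 7 for value 28×23/28 = 23.

23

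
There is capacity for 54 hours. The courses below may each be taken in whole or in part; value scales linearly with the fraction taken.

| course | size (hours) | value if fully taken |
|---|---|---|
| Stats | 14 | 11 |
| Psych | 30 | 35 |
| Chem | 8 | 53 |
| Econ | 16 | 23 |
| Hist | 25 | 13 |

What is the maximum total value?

111

Sort by value density: Chem 53/8≈6.62, Econ 23/16≈1.44, Psych 35/30≈1.17, Stats 11/14≈0.786, Hist 13/25≈0.52.
All 8 hours of Chem fit (value 53) → 46 remain.
Econ: take in full, 16 hours for value 23 → 30 left.
Psych: take in full, 30 hours for value 35 → 0 left.
Total value = 111.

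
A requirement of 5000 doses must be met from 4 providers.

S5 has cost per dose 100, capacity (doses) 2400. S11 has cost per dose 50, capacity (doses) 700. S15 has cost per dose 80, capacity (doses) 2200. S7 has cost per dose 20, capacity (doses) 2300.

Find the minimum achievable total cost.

Fill from the cheapest provider first.
S7 at 20: take all 2300 doses — 2700 still needed.
S11 at 50: take all 700 doses — 2000 still needed.
S15 at 80: take 2000 of its 2200 — requirement met.
S5: unused.
Cost = 2300×20 + 700×50 + 2000×80 = 241000.

241000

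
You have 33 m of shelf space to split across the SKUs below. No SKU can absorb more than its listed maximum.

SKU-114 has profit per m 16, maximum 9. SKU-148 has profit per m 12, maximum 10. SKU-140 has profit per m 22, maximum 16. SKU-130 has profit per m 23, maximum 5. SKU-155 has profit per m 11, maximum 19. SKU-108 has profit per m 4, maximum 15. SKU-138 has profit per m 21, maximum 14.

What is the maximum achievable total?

719

Rank by profit per m: SKU-130 23 > SKU-140 22 > SKU-138 21 > SKU-114 16 > SKU-148 12 > SKU-155 11 > SKU-108 4.
SKU-130 takes 5 to reach its cap of 5 — 28 left.
SKU-140: +16 to 16 (cap) — 12 left.
Only 12 left; SKU-138 takes them to reach 12.
Total = 22×16 + 23×5 + 21×12 = 719.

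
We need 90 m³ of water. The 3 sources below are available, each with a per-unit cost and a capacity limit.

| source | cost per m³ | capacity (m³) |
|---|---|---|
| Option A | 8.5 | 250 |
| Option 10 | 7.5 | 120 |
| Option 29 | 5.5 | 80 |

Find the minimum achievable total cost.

Use sources in increasing cost order.
Option 29 at 5.5: take all 80 m³ → 10 still needed.
Option 10 at 7.5: take 10 of its 120 → requirement met.
Option A: unused.
Cost = 80×5.5 + 10×7.5 = 515.

515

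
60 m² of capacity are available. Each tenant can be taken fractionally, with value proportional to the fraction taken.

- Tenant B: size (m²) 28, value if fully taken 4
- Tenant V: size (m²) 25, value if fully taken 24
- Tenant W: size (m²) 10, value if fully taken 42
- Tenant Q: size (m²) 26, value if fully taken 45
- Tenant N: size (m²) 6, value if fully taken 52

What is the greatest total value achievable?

156.28

Sort by value density: Tenant N 52/6≈8.67, Tenant W 42/10≈4.2, Tenant Q 45/26≈1.73, Tenant V 24/25≈0.96, Tenant B 4/28≈0.143.
Take all of Tenant N (6 m², value 52) ; 54 m² left.
Take all of Tenant W (10 m², value 42) ; 44 m² left.
All 26 m² of Tenant Q fit (value 45) ; 18 remain.
Only 18 m² remain; take 18/25 of Tenant V for value 24×18/25 = 17.28.
Total value = 156.28.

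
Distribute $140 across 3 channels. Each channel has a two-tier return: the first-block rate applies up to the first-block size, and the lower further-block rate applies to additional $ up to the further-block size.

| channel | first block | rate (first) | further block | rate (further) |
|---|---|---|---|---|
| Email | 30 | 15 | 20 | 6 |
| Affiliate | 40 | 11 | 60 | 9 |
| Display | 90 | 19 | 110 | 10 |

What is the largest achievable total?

Treat each block as its own option and order by rate: Display/first 19 > Email/first 15 > Affiliate/first 11 > Display/second 10 > Affiliate/second 9 > Email/second 6.
Display first at 19: fill all 90 → 50 left.
Fill Email first block (30 at 15) → 20 left.
Affiliate first at 11: only 20 left, fill 20.
Total = 19×90 + 15×30 + 11×20 = 2380.

2380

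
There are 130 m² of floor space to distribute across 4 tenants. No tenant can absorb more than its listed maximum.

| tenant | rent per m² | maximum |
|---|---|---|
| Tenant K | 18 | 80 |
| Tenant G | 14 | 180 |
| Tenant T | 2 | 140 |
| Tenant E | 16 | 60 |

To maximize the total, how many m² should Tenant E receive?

Highest rent per m² first: Tenant K 18 > Tenant E 16 > Tenant G 14 > Tenant T 2.
Tenant K takes 80 to reach its cap of 80 → 50 left.
Only 50 left; Tenant E takes them to reach 50.

50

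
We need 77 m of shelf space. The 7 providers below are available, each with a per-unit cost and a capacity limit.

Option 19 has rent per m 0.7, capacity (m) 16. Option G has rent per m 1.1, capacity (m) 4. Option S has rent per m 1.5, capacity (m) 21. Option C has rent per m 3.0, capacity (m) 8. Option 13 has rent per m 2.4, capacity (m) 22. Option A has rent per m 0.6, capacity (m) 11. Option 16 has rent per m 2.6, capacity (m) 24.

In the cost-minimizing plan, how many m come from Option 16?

Use providers in increasing cost order.
Option A at 0.6: take all 11 m — 66 still needed.
Take 16 from Option 19 at 0.7 — need 50 more.
Option G (1.1): use full 4 — 46 m to go.
Option S (1.5): use full 21 — 25 m to go.
Option 13 at 2.4: take all 22 m — 3 still needed.
Option 16 (2.6): take the remaining 3 — done.
Option C: unused.

3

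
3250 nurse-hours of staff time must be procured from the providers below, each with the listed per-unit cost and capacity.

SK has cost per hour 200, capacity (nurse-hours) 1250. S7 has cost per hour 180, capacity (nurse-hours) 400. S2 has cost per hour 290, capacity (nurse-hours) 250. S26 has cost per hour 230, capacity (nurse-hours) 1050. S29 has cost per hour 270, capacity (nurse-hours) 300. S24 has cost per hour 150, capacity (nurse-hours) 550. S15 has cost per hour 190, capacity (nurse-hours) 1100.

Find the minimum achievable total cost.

603500

Use providers in increasing cost order.
Take 550 from S24 at 150 — need 2700 more.
S7 at 180: take all 400 nurse-hours — 2300 still needed.
S15 at 190: take all 1100 nurse-hours — 1200 still needed.
SK at 200: take 1200 of its 1250 — requirement met.
S26, S29, S2: unused.
Cost = 550×150 + 400×180 + 1100×190 + 1200×200 = 603500.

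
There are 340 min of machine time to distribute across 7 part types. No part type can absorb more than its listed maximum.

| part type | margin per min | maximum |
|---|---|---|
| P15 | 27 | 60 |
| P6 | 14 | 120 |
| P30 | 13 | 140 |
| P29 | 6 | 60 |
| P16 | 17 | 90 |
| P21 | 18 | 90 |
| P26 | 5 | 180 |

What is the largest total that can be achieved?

Rank by margin per min: P15 27 > P21 18 > P16 17 > P6 14 > P30 13 > P29 6 > P26 5.
Give P15 60 to hit its cap of 60 — 280 left.
Give P21 90 to hit its cap of 90 — 190 left.
P16: +90 to 90 (cap) — 100 left.
Only 100 left; P6 takes them to reach 100.
Total = 27×60 + 14×100 + 17×90 + 18×90 = 6170.

6170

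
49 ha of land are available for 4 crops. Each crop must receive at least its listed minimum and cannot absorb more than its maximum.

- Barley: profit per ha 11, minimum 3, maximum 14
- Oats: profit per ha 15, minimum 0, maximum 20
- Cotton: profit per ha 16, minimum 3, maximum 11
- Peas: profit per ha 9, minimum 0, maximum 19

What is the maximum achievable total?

Meeting every minimum uses 3+0+3+0 = 6 ha, leaving 43.
Order the crops by profit per ha: Cotton 16 > Oats 15 > Barley 11 > Peas 9.
Cotton: +8 to 11 (cap) ; 35 left.
Oats: +20 to 20 (cap) ; 15 left.
Barley: +11 to 14 (cap) ; 4 left.
Peas has room for 19 more but only 4 remain, so it gets 4.
Total = 11×14 + 15×20 + 16×11 + 9×4 = 666.

666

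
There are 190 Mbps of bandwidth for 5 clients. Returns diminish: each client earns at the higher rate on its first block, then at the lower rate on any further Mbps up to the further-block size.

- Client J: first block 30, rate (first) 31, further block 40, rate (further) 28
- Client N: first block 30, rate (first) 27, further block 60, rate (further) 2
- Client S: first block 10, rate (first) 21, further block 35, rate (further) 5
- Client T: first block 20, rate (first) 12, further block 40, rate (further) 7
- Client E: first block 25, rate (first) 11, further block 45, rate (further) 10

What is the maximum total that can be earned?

Rank every tier by rate: Client J/T1 31 > Client J/T2 28 > Client N/T1 27 > Client S/T1 21 > Client T/T1 12 > Client E/T1 11 > Client E/T2 10 > Client T/T2 7 > Client S/T2 5 > Client N/T2 2.
Fill Client J T1 block (30 at 31) ; 160 left.
Client J T2 at 28: fill all 40 ; 120 left.
Client N/T1 (27): +30 ; 90 left.
Client S/T1 (21): +10 ; 80 left.
Fill Client T T1 block (20 at 12) ; 60 left.
Fill Client E T1 block (25 at 11) ; 35 left.
Client E/T2: +35 of 45 at 10; pool empty.
Total = 31×30 + 28×40 + 27×30 + 21×10 + 12×20 + 11×25 + 10×35 = 3935.

3935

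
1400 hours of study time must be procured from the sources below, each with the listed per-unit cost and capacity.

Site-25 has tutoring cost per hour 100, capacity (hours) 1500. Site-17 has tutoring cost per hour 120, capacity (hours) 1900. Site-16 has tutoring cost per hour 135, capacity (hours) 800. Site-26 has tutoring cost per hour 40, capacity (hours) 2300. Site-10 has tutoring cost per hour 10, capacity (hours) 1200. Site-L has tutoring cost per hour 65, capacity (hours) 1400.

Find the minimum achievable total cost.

20000

Cheapest first:
Site-10 at 10: take all 1200 hours ; 200 still needed.
Site-26 (40): take the remaining 200 ; done.
Site-L, Site-25, Site-17, Site-16: unused.
Cost = 1200×10 + 200×40 = 20000.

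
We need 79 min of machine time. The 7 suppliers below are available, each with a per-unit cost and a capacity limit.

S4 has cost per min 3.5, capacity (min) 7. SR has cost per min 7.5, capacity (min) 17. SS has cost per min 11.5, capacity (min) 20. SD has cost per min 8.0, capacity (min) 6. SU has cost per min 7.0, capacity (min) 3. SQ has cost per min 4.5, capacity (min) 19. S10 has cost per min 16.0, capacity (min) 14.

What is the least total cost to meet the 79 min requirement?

648.5

Fill from the cheapest supplier first.
Take 7 from S4 at 3.5 ; need 72 more.
SQ (4.5): use full 19 ; 53 min to go.
SU (7.0): use full 3 ; 50 min to go.
SR at 7.5: take all 17 min ; 33 still needed.
Take 6 from SD at 8.0 ; need 27 more.
Take 20 from SS at 11.5 ; need 7 more.
Take 7 from S10 at 16.0 to finish.
Cost = 7×3.5 + 19×4.5 + 3×7.0 + 17×7.5 + 6×8.0 + 20×11.5 + 7×16.0 = 648.5.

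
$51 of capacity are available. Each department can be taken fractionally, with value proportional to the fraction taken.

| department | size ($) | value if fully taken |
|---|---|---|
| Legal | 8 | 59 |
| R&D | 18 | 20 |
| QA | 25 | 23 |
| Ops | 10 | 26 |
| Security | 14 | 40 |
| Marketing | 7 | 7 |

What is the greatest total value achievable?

Rank by value-to-size ratio: Legal 59/8≈7.38, Security 40/14≈2.86, Ops 26/10≈2.6, R&D 20/18≈1.11, Marketing 7/7≈1, QA 23/25≈0.92.
Take all of Legal (8 $, value 59) ; 43 $ left.
All 14 $ of Security fit (value 40) ; 29 remain.
All 10 $ of Ops fit (value 26) ; 19 remain.
Take all of R&D (18 $, value 20) ; 1 $ left.
1 $ left: a 1/7 share of Marketing gives 7×1/7 = 1.
Total value = 146.

146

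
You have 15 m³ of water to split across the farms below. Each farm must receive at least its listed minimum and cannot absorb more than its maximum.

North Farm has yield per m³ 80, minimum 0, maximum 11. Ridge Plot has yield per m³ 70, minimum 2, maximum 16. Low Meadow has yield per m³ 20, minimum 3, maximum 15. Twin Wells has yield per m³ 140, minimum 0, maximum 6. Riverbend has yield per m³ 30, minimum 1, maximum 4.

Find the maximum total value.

1310

Meeting every minimum uses 0+2+3+0+1 = 6 m³, leaving 9.
Highest yield per m³ first: Twin Wells 140 > North Farm 80 > Ridge Plot 70 > Riverbend 30 > Low Meadow 20.
Twin Wells: +6 to 6 (cap) ; 3 left.
Only 3 left; North Farm takes them to reach 3.
Total = 80×3 + 70×2 + 20×3 + 140×6 + 30×1 = 1310.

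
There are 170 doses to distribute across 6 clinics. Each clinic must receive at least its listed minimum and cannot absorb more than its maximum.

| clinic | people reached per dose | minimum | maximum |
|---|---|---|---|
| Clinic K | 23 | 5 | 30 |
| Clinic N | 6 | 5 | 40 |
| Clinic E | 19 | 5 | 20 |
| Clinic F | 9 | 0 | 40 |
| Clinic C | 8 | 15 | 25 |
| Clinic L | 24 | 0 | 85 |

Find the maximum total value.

3395

Meeting every minimum uses 5+5+5+0+15+0 = 30 doses, leaving 140.
Highest people reached per dose first: Clinic L 24 > Clinic K 23 > Clinic E 19 > Clinic F 9 > Clinic C 8 > Clinic N 6.
Clinic L takes 85 more to reach its cap of 85 — 55 left.
Give Clinic K 25 more to hit its cap of 30 — 30 left.
Give Clinic E 15 more to hit its cap of 20 — 15 left.
Only 15 left; Clinic F takes them to reach 15.
Total = 23×30 + 6×5 + 19×20 + 9×15 + 8×15 + 24×85 = 3395.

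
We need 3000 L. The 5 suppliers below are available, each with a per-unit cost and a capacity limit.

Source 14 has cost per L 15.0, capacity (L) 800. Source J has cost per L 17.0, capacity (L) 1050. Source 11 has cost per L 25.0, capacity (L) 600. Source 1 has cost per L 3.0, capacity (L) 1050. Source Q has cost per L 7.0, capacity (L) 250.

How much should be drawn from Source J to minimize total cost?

900

Use suppliers in increasing cost order.
Source 1 (3.0): use full 1050 → 1950 L to go.
Source Q (7.0): use full 250 → 1700 L to go.
Source 14 at 15.0: take all 800 L → 900 still needed.
Take 900 from Source J at 17.0 to finish.
Source 11: unused.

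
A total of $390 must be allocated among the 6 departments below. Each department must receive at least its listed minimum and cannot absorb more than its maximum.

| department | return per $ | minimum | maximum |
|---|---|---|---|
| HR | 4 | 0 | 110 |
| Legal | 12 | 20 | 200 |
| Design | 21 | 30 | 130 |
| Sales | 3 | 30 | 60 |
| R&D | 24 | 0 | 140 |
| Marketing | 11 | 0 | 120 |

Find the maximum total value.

Meeting every minimum uses 0+20+30+30+0+0 = 80 $, leaving 310.
Highest return per $ first: R&D 24 > Design 21 > Legal 12 > Marketing 11 > HR 4 > Sales 3.
R&D takes 140 more to reach its cap of 140 → 170 left.
Give Design 100 more to hit its cap of 130 → 70 left.
Legal: +70 (room for 180) → 90. Pool exhausted.
Total = 12×90 + 21×130 + 3×30 + 24×140 = 7260.

7260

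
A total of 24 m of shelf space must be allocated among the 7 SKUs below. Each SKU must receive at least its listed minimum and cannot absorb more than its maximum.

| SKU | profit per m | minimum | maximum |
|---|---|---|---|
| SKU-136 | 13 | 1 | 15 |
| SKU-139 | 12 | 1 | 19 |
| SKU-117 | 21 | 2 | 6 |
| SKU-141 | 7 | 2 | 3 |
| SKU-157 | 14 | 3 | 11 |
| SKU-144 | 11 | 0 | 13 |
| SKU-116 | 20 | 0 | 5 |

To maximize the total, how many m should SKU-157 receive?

9

Meeting every minimum uses 1+1+2+2+3+0+0 = 9 m, leaving 15.
Order the SKUs by profit per m: SKU-117 21 > SKU-116 20 > SKU-157 14 > SKU-136 13 > SKU-139 12 > SKU-144 11 > SKU-141 7.
SKU-117: +4 to 6 (cap) → 11 left.
SKU-116: +5 to 5 (cap) → 6 left.
SKU-157 has room for 8 more but only 6 remain, so it gets 9.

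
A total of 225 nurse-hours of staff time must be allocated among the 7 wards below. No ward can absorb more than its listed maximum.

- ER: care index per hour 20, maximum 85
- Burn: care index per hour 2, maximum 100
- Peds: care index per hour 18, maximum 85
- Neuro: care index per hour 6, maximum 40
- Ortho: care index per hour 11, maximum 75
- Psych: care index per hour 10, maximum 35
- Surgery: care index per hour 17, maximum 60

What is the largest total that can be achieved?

Order the wards by care index per hour: ER 20 > Peds 18 > Surgery 17 > Ortho 11 > Psych 10 > Neuro 6 > Burn 2.
ER: +85 to 85 (cap) ; 140 left.
Give Peds 85 to hit its cap of 85 ; 55 left.
Only 55 left; Surgery takes them to reach 55.
Total = 20×85 + 18×85 + 17×55 = 4165.

4165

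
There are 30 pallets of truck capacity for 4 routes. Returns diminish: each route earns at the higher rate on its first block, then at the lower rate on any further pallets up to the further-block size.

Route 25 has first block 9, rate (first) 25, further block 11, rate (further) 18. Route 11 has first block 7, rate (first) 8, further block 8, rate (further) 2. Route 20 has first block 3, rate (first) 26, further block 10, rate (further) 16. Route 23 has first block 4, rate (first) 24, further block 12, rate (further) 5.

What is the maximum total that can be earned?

Treat each block as its own option and order by rate: Route 20/T1 26 > Route 25/T1 25 > Route 23/T1 24 > Route 25/T2 18 > Route 20/T2 16 > Route 11/T1 8 > Route 23/T2 5 > Route 11/T2 2.
Route 20/T1 (26): +3 — 27 left.
Fill Route 25 T1 block (9 at 25) — 18 left.
Route 23/T1 (24): +4 — 14 left.
Route 25/T2 (18): +11 — 3 left.
3 remain; put them into Route 20 T2 at 16.
Total = 26×3 + 25×9 + 24×4 + 18×11 + 16×3 = 645.

645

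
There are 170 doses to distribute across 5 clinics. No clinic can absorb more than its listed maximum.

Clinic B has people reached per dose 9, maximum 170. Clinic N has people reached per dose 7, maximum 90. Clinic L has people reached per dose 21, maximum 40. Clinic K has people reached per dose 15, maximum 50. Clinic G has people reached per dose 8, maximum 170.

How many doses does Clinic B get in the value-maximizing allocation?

80

Highest people reached per dose first: Clinic L 21 > Clinic K 15 > Clinic B 9 > Clinic G 8 > Clinic N 7.
Clinic L takes 40 to reach its cap of 40 ; 130 left.
Clinic K takes 50 to reach its cap of 50 ; 80 left.
Clinic B has room for 170 but only 80 remain, so it gets 80.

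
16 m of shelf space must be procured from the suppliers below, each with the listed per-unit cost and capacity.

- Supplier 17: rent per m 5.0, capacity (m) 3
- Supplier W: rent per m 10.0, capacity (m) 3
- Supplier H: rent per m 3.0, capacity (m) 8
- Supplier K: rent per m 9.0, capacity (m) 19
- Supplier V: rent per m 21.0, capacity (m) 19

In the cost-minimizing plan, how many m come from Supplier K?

5

Fill from the cheapest supplier first.
Supplier H (3.0): use full 8 — 8 m to go.
Take 3 from Supplier 17 at 5.0 — need 5 more.
Supplier K (9.0): take the remaining 5 — done.
Supplier W, Supplier V: unused.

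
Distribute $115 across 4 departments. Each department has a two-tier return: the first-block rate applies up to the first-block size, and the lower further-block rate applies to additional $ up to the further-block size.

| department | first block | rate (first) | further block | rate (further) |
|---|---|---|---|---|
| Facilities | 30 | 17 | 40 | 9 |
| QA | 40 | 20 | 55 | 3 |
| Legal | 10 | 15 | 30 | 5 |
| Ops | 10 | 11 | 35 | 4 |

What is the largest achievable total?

Order all 8 blocks by rate: QA/tier1 20 > Facilities/tier1 17 > Legal/tier1 15 > Ops/tier1 11 > Facilities/tier2 9 > Legal/tier2 5 > Ops/tier2 4 > QA/tier2 3.
Fill QA tier1 block (40 at 20) — 75 left.
Facilities tier1 at 17: fill all 30 — 45 left.
Legal tier1 at 15: fill all 10 — 35 left.
Fill Ops tier1 block (10 at 11) — 25 left.
Facilities/tier2: +25 of 40 at 9; pool empty.
Total = 20×40 + 17×30 + 15×10 + 11×10 + 9×25 = 1795.

1795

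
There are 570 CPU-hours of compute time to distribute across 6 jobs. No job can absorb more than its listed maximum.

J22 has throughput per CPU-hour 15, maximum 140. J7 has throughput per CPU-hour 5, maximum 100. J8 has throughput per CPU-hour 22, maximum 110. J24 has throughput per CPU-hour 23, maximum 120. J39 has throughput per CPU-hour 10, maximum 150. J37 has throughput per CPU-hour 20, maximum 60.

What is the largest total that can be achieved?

9880

Order the jobs by throughput per CPU-hour: J24 23 > J8 22 > J37 20 > J22 15 > J39 10 > J7 5.
J24: +120 to 120 (cap) — 450 left.
J8: +110 to 110 (cap) — 340 left.
Give J37 60 to hit its cap of 60 — 280 left.
J22: +140 to 140 (cap) — 140 left.
Only 140 left; J39 takes them to reach 140.
Total = 15×140 + 22×110 + 23×120 + 10×140 + 20×60 = 9880.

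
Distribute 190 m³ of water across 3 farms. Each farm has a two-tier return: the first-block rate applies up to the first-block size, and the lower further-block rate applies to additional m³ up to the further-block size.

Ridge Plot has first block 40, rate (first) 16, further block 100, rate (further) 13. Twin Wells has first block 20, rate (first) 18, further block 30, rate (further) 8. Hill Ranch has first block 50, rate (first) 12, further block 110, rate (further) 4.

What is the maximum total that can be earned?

Treat each block as its own option and order by rate: Twin Wells/first 18 > Ridge Plot/first 16 > Ridge Plot/second 13 > Hill Ranch/first 12 > Twin Wells/second 8 > Hill Ranch/second 4.
Twin Wells first at 18: fill all 20 → 170 left.
Fill Ridge Plot first block (40 at 16) → 130 left.
Fill Ridge Plot second block (100 at 13) → 30 left.
30 remain; put them into Hill Ranch first at 12.
Total = 18×20 + 16×40 + 13×100 + 12×30 = 2660.

2660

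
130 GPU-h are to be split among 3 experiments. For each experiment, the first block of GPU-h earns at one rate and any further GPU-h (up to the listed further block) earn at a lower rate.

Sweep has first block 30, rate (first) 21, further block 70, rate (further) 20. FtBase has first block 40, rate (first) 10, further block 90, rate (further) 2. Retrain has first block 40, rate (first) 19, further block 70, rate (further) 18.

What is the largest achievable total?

Rank every tier by rate: Sweep/tier1 21 > Sweep/tier2 20 > Retrain/tier1 19 > Retrain/tier2 18 > FtBase/tier1 10 > FtBase/tier2 2.
Fill Sweep tier1 block (30 at 21) ; 100 left.
Fill Sweep tier2 block (70 at 20) ; 30 left.
Retrain tier1 at 19: only 30 left, fill 30.
Total = 21×30 + 20×70 + 19×30 = 2600.

2600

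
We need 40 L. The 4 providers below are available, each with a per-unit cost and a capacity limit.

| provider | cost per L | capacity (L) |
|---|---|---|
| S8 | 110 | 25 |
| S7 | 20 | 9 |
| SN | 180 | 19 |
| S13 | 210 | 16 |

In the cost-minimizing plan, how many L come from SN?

Use providers in increasing cost order.
Take 9 from S7 at 20 ; need 31 more.
S8 (110): use full 25 ; 6 L to go.
Take 6 from SN at 180 to finish.
S13: unused.

6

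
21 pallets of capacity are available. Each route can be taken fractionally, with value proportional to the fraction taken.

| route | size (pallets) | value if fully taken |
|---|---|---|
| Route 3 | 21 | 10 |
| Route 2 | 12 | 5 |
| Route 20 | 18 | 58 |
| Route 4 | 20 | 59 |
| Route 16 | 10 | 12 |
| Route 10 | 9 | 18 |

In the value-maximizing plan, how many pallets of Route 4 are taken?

3

Sort by value density: Route 20 58/18≈3.22, Route 4 59/20≈2.95, Route 10 18/9≈2, Route 16 12/10≈1.2, Route 3 10/21≈0.476, Route 2 5/12≈0.417.
Route 20: take in full, 18 pallets for value 58 → 3 left.
3 pallets left: a 3/20 share of Route 4 gives 59×3/20 = 8.85.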